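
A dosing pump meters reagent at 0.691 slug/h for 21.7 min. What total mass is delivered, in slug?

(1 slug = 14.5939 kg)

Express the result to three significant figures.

0.250 slug

0.691 slug/h → 0.00280122 kg/s
21.7 min → 1302 s
m = ṁ × t = 0.00280122 × 1302 = 3.64719 kg
In slug: 3.64719 / 14.5939 = 0.249912 slug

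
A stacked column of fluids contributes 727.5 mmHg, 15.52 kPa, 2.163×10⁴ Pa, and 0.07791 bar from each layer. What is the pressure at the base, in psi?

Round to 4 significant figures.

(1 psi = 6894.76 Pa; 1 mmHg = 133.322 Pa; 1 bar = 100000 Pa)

20.59 psi

727.5 mmHg × 133.322 = 96991.8 Pa
15.52 kPa × 1000 = 15520 Pa
2.163×10⁴ Pa (already Pa)
0.07791 bar × 100000 = 7791 Pa
Total: 96991.8 + 15520 + 21630 + 7791 = 141933 Pa
In psi: 141933 / 6894.76 = 20.5856 psi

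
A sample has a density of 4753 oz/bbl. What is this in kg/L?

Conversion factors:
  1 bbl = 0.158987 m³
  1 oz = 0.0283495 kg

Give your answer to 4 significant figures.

4753 oz/bbl × 0.0283495 kg/oz ÷ 0.158987 m³/bbl = 847.523 kg/m³
847.523 kg/m³ × 0.001 m³/L = 0.847523 kg/L

0.8475 kg/L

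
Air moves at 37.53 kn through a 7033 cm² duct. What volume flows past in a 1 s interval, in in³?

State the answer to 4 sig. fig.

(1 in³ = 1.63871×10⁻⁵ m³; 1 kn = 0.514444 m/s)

37.53 kn × 0.514444 = 19.3071 m/s
7033 cm² × 0.0001 = 0.7033 m²
V = v × A × t = 19.3071 m/s × 0.7033 m² × 1 s = 13.5787 m³
13.5787 m³ ÷ (1.63871×10⁻⁵ m³/in³) = 828621 in³

8.286×10⁵ in³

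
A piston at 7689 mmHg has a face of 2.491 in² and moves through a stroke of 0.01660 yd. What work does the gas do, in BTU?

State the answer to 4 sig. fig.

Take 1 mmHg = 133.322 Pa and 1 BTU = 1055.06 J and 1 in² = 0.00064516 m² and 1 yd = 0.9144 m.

7689 mmHg → 1.02511×10⁶ Pa
2.491 in² → 0.00160709 m²
F = P × A = 1.02511×10⁶ × 0.00160709 = 1647.44 N
0.01660 yd → 0.015179 m
W = F × d = 1647.44 × 0.015179 = 25.0065 J
In BTU: 25.0065 / 1055.06 = 0.0237015 BTU

0.02370 BTU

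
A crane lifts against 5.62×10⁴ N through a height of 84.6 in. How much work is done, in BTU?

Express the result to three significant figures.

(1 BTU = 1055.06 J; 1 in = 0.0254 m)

114 BTU

84.6 in × 0.0254 → 2.14884 m
W = F × d = 56200 N × 2.14884 m = 120765 J
120765 J ÷ (1055.06 J/BTU) = 114.463 BTU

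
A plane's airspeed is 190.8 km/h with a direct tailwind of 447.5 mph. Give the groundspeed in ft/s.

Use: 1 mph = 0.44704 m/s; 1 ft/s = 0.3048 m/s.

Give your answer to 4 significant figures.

190.8 km/h × (1/3.6) = 53 m/s
447.5 mph × 0.44704 = 200.05 m/s
Sum: 53 + 200.05 = 253.05 m/s
In ft/s: 253.05 / 0.3048 = 830.217 ft/s

830.2 ft/s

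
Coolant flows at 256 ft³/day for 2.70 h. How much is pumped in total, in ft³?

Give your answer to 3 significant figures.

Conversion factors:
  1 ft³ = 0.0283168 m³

256 ft³/day → 8.39016×10⁻⁵ m³/s
2.70 h → 9720 s
V = Q × t = 8.39016×10⁻⁵ × 9720 = 0.815524 m³
In ft³: 0.815524 / 0.0283168 = 28.8 ft³

28.8 ft³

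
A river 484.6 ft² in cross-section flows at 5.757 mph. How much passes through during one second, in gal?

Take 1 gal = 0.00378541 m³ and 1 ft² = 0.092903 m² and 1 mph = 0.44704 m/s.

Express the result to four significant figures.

3.061×10⁴ gal

5.757 mph × 0.44704 → 2.57361 m/s
484.6 ft² × 0.092903 → 45.0208 m²
V = v × A × t = 2.57361 m/s × 45.0208 m² × 1 s = 115.866 m³
115.866 m³ ÷ (0.00378541 m³/gal) = 30608.6 gal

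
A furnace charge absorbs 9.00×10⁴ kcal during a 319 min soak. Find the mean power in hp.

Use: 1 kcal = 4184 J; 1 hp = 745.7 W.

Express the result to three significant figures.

9.00×10⁴ kcal × 4184 → 3.7656×10⁸ J
319 min × 60 → 19140 s
P = E / t = 3.7656×10⁸ J / 19140 s = 19674 W
19674 W ÷ (745.7 W/hp) = 26.3833 hp

26.4 hp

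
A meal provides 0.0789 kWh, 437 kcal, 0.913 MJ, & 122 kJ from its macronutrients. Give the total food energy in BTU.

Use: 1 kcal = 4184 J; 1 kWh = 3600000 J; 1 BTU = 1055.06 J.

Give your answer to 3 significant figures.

2980 BTU

0.0789 kWh × 3600000 = 284040 J
437 kcal × 4184 = 1.82841×10⁶ J
0.913 MJ × 1000000 = 913000 J
122 kJ × 1000 = 122000 J
Combined: 284040 + 1.82841×10⁶ + 913000 + 122000 = 3.14745×10⁶ J
In BTU: 3.14745×10⁶ / 1055.06 = 2983.2 BTU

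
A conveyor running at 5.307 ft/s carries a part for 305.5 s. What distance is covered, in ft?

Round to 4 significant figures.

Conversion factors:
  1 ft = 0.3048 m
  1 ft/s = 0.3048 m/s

1621 ft

5.307 ft/s × 0.3048 → 1.61757 m/s
d = v × t = 1.61757 m/s × 305.5 s = 494.168 m
494.168 m ÷ (0.3048 m/ft) = 1621.29 ft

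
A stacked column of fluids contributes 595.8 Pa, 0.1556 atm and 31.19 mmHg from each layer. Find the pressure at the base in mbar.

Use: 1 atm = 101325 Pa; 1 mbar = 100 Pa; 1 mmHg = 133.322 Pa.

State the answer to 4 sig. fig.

205.2 mbar

595.8 Pa (already Pa)
0.1556 atm × 101325 = 15766.2 Pa
31.19 mmHg × 133.322 = 4158.31 Pa
Combined: 595.8 + 15766.2 + 4158.31 = 20520.3 Pa
In mbar: 20520.3 / 100 = 205.203 mbar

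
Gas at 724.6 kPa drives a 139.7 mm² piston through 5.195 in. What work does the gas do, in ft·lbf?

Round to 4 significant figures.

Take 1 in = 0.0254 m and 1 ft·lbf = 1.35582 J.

9.852 ft·lbf

724.6 kPa → 724600 Pa
139.7 mm² → 1.397×10⁻⁴ m²
F = P × A = 724600 × 1.397×10⁻⁴ = 101.227 N
5.195 in → 0.131953 m
W = F × d = 101.227 × 0.131953 = 13.3572 J
In ft·lbf: 13.3572 / 1.35582 = 9.85175 ft·lbf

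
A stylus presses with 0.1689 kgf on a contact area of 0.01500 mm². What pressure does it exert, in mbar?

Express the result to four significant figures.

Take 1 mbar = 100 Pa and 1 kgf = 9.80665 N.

1.104×10⁶ mbar

0.1689 kgf × 9.80665 → 1.65634 N
0.01500 mm² × 10⁻⁶ → 1.5×10⁻⁸ m²
P = F / A = 1.65634 N / 1.5×10⁻⁸ m² = 1.10423×10⁸ Pa
1.10423×10⁸ Pa ÷ (100 Pa/mbar) = 1.10423×10⁶ mbar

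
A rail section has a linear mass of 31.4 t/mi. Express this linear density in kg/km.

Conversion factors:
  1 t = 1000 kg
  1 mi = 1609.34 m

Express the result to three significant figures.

31.4 t/mi × 1000 kg/t ÷ 1609.34 m/mi = 19.5111 kg/m
19.5111 kg/m × 1000 m/km = 19511.1 kg/km

1.95×10⁴ kg/km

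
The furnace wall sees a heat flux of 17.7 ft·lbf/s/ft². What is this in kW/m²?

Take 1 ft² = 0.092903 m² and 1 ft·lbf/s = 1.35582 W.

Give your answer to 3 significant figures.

0.258 kW/m²

17.7 ft·lbf/s/ft² × 1.35582 W/ft·lbf/s ÷ 0.092903 m²/ft² = 258.313 W/m²
258.313 W/m² ÷ 1000 W/kW = 0.258313 kW/m²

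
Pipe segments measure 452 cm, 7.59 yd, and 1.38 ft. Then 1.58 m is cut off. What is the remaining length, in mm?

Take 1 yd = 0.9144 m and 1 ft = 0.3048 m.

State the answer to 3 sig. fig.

452 cm × 0.01 = 4.52 m
7.59 yd × 0.9144 = 6.9403 m
1.38 ft × 0.3048 = 0.420624 m
1.58 m (already m)
Net: 4.52 + 6.9403 + 0.420624 − 1.58 = 10.3009 m
In mm: 10.3009 / 0.001 = 10300.9 mm

1.03×10⁴ mm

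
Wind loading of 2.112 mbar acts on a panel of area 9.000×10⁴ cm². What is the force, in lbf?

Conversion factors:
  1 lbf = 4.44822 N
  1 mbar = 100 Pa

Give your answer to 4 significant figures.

427.3 lbf

2.112 mbar × 100 → 211.2 Pa
9.000×10⁴ cm² × 0.0001 → 9 m²
F = P × A = 211.2 Pa × 9 m² = 1900.8 N
1900.8 N ÷ (4.44822 N/lbf) = 427.317 lbf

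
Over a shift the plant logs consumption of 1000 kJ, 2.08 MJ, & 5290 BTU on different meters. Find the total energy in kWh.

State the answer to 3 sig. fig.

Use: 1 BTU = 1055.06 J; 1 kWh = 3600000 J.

1000 kJ × 1000 = 1×10⁶ J
2.08 MJ × 1000000 = 2.08×10⁶ J
5290 BTU × 1055.06 = 5.58127×10⁶ J
Total: 1×10⁶ + 2.08×10⁶ + 5.58127×10⁶ = 8.66127×10⁶ J
In kWh: 8.66127×10⁶ / 3600000 = 2.40591 kWh

2.41 kWh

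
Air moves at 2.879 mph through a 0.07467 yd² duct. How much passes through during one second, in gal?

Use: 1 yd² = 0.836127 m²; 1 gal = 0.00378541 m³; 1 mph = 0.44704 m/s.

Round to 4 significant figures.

21.23 gal

2.879 mph × 0.44704 → 1.28703 m/s
0.07467 yd² × 0.836127 → 0.0624336 m²
V = v × A × t = 1.28703 m/s × 0.0624336 m² × 1 s = 0.0803539 m³
0.0803539 m³ ÷ (0.00378541 m³/gal) = 21.2273 gal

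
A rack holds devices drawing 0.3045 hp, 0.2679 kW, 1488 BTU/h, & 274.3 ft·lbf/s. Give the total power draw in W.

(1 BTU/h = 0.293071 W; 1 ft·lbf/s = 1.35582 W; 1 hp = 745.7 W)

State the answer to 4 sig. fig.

0.3045 hp × 745.7 = 227.066 W
0.2679 kW × 1000 = 267.9 W
1488 BTU/h × 0.293071 = 436.09 W
274.3 ft·lbf/s × 1.35582 = 371.901 W
Sum: 227.066 + 267.9 + 436.09 + 371.901 = 1302.96 W

1303 W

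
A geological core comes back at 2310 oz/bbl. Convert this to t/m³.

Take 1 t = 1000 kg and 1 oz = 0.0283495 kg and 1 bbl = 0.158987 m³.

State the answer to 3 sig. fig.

0.412 t/m³

2310 oz/bbl × 0.0283495 kg/oz ÷ 0.158987 m³/bbl = 411.904 kg/m³
411.904 kg/m³ ÷ 1000 kg/t = 0.411904 t/m³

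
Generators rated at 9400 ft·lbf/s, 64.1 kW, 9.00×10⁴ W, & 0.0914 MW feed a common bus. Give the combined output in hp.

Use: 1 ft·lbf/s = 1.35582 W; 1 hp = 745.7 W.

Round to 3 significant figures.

346 hp

9400 ft·lbf/s × 1.35582 = 12744.7 W
64.1 kW × 1000 = 64100 W
9.00×10⁴ W (already W)
0.0914 MW × 1000000 = 91400 W
Sum: 12744.7 + 64100 + 90000 + 91400 = 258245 W
In hp: 258245 / 745.7 = 346.312 hp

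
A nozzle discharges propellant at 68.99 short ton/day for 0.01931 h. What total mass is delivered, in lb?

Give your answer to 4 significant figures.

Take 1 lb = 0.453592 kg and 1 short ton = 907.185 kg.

68.99 short ton/day → 0.724383 kg/s
0.01931 h → 69.516 s
m = ṁ × t = 0.724383 × 69.516 = 50.3562 kg
In lb: 50.3562 / 0.453592 = 111.017 lb

111.0 lb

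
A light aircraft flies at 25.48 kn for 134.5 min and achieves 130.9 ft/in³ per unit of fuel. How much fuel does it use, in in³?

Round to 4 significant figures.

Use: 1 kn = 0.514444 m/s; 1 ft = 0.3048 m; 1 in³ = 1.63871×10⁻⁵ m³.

25.48 kn → 13.108 m/s
134.5 min → 8070 s
d = v × t = 13.108 × 8070 = 105782 m
130.9 ft/in³ → 2.43474×10⁶ m/m³
V = d / (distance per unit fuel) = 105782 / 2.43474×10⁶ = 0.0434469 m³
In in³: 0.0434469 / 1.63871×10⁻⁵ = 2651.29 in³

2651 in³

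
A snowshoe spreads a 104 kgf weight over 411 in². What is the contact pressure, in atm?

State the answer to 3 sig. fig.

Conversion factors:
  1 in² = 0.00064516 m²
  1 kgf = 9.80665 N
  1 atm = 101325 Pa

0.0380 atm

104 kgf × 9.80665 → 1019.89 N
411 in² × 0.00064516 → 0.265161 m²
P = F / A = 1019.89 N / 0.265161 m² = 3846.3 Pa
3846.3 Pa ÷ (101325 Pa/atm) = 0.03796 atm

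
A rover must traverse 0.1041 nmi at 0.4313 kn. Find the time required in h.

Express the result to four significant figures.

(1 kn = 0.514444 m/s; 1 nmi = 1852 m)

0.1041 nmi × 1852 → 192.793 m
0.4313 kn × 0.514444 → 0.22188 m/s
t = d / v = 192.793 m / 0.22188 m/s = 868.907 s
868.907 s ÷ (3600 s/h) = 0.241363 h

0.2414 h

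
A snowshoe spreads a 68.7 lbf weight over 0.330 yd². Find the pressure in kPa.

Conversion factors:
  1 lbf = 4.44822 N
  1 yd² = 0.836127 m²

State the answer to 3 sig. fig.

1.11 kPa

68.7 lbf × 4.44822 → 305.593 N
0.330 yd² × 0.836127 → 0.275922 m²
P = F / A = 305.593 N / 0.275922 m² = 1107.53 Pa
1107.53 Pa ÷ (1000 Pa/kPa) = 1.10753 kPa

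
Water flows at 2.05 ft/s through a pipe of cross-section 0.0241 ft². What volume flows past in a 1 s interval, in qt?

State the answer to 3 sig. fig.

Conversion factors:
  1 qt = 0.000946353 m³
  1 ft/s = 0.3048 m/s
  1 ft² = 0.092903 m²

1.48 qt

2.05 ft/s × 0.3048 → 0.62484 m/s
0.0241 ft² × 0.092903 → 0.00223896 m²
V = v × A × t = 0.62484 m/s × 0.00223896 m² × 1 s = 0.00139899 m³
0.00139899 m³ ÷ (0.000946353 m³/qt) = 1.4783 qt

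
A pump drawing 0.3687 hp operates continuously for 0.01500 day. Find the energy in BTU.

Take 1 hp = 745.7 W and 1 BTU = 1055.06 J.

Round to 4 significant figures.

0.3687 hp × 745.7 = 274.94 W
0.01500 day × 86400 = 1296 s
E = P × t = 274.94 W × 1296 s = 356322 J
356322 J ÷ (1055.06 J/BTU) = 337.727 BTU

337.7 BTU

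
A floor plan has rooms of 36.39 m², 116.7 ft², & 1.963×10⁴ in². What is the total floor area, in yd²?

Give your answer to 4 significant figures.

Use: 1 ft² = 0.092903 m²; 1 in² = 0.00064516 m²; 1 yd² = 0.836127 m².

36.39 m² (already m²)
116.7 ft² × 0.092903 → 10.8418 m²
1.963×10⁴ in² × 0.00064516 → 12.6645 m²
Total: 36.39 + 10.8418 + 12.6645 = 59.8963 m²
In yd²: 59.8963 / 0.836127 = 71.6354 yd²

71.64 yd²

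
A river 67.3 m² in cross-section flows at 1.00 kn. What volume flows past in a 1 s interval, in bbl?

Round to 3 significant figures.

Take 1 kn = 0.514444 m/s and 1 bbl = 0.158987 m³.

1.00 kn × 0.514444 → 0.514444 m/s
V = v × A × t = 0.514444 m/s × 67.3 m² × 1 s = 34.6221 m³
34.6221 m³ ÷ (0.158987 m³/bbl) = 217.767 bbl

218 bbl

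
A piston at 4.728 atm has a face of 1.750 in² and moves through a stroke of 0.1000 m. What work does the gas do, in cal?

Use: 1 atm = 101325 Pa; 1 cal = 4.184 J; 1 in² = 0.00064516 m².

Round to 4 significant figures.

4.728 atm → 479065 Pa
1.750 in² → 0.00112903 m²
F = P × A = 479065 × 0.00112903 = 540.879 N
W = F × d = 540.879 × 0.1 = 54.0879 J
In cal: 54.0879 / 4.184 = 12.9273 cal

12.93 cal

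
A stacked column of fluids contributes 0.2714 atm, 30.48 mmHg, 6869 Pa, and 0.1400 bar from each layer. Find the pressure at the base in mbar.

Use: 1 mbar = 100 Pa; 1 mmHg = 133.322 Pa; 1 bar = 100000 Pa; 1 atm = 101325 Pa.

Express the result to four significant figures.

524.3 mbar

0.2714 atm × 101325 = 27499.6 Pa
30.48 mmHg × 133.322 = 4063.65 Pa
6869 Pa (already Pa)
0.1400 bar × 100000 = 14000 Pa
Combined: 27499.6 + 4063.65 + 6869 + 14000 = 52432.2 Pa
In mbar: 52432.2 / 100 = 524.322 mbar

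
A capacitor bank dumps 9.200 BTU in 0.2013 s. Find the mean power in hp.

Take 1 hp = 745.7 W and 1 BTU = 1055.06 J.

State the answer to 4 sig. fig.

9.200 BTU × 1055.06 → 9706.55 J
P = E / t = 9706.55 J / 0.2013 s = 48219.3 W
48219.3 W ÷ (745.7 W/hp) = 64.6631 hp

64.66 hp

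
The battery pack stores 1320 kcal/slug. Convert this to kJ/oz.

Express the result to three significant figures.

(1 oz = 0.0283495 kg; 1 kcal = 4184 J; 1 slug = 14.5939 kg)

1320 kcal/slug × 4184 J/kcal ÷ 14.5939 kg/slug = 378438 J/kg
378438 J/kg ÷ 1000 J/kJ × 0.0283495 kg/oz = 10.7285 kJ/oz

10.7 kJ/oz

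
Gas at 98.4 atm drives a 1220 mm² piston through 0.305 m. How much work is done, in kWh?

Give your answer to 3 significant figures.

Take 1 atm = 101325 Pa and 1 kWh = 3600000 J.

98.4 atm → 9.97038×10⁶ Pa
1220 mm² → 0.00122 m²
F = P × A = 9.97038×10⁶ × 0.00122 = 12163.9 N
W = F × d = 12163.9 × 0.305 = 3709.99 J
In kWh: 3709.99 / 3600000 = 0.00103055 kWh

0.00103 kWh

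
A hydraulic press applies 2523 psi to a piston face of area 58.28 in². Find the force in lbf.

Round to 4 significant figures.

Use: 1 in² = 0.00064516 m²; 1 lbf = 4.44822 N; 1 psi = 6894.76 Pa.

1.470×10⁵ lbf

2523 psi × 6894.76 = 1.73955×10⁷ Pa
58.28 in² × 0.00064516 = 0.0375999 m²
F = P × A = 1.73955×10⁷ Pa × 0.0375999 m² = 654069 N
654069 N ÷ (4.44822 N/lbf) = 147041 lbf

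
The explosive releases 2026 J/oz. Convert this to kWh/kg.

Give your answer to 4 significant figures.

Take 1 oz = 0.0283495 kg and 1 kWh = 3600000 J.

0.01985 kWh/kg

2026 J/oz ÷ 0.0283495 kg/oz = 71465.1 J/kg
71465.1 J/kg ÷ 3600000 J/kWh = 0.0198514 kWh/kg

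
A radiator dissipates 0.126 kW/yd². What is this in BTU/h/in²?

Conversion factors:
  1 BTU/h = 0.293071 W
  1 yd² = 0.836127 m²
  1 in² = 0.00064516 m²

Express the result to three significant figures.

0.126 kW/yd² × 1000 W/kW ÷ 0.836127 m²/yd² = 150.695 W/m²
150.695 W/m² ÷ 0.293071 W/BTU/h × 0.00064516 m²/in² = 0.331737 BTU/h/in²

0.332 BTU/h/in²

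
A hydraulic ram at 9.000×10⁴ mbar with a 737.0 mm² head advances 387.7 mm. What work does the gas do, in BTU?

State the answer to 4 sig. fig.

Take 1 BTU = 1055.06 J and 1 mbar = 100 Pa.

9.000×10⁴ mbar → 9×10⁶ Pa
737.0 mm² → 7.37×10⁻⁴ m²
F = P × A = 9×10⁶ × 7.37×10⁻⁴ = 6633 N
387.7 mm → 0.3877 m
W = F × d = 6633 × 0.3877 = 2571.61 J
In BTU: 2571.61 / 1055.06 = 2.43741 BTU

2.437 BTU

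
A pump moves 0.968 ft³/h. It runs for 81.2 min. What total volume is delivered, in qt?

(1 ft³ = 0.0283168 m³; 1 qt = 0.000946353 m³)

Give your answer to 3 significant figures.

0.968 ft³/h → 7.61407×10⁻⁶ m³/s
81.2 min → 4872 s
V = Q × t = 7.61407×10⁻⁶ × 4872 = 0.0370957 m³
In qt: 0.0370957 / 0.000946353 = 39.1986 qt

39.2 qt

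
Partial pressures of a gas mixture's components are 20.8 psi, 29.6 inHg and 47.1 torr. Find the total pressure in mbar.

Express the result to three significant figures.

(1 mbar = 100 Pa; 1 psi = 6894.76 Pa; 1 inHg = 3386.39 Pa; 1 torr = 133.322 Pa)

2500 mbar

20.8 psi × 6894.76 → 143411 Pa
29.6 inHg × 3386.39 → 100237 Pa
47.1 torr × 133.322 → 6279.47 Pa
Combined: 143411 + 100237 + 6279.47 = 249927 Pa
In mbar: 249927 / 100 = 2499.27 mbar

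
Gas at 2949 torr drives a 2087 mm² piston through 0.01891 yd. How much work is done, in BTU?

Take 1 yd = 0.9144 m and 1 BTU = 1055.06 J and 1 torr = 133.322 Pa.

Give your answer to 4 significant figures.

2949 torr → 393167 Pa
2087 mm² → 0.002087 m²
F = P × A = 393167 × 0.002087 = 820.54 N
0.01891 yd → 0.0172913 m
W = F × d = 820.54 × 0.0172913 = 14.1882 J
In BTU: 14.1882 / 1055.06 = 0.0134478 BTU

0.01345 BTU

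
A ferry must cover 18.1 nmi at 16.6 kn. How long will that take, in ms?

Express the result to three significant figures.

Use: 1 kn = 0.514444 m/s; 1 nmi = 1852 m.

18.1 nmi × 1852 = 33521.2 m
16.6 kn × 0.514444 = 8.53977 m/s
t = d / v = 33521.2 m / 8.53977 m/s = 3925.3 s
3925.3 s ÷ (0.001 s/ms) = 3.9253×10⁶ ms

3.93×10⁶ ms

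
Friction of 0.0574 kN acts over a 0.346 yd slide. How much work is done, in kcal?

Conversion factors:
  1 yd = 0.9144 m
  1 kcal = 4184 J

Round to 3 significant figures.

0.00434 kcal

0.0574 kN × 1000 = 57.4 N
0.346 yd × 0.9144 = 0.316382 m
W = F × d = 57.4 N × 0.316382 m = 18.1603 J
18.1603 J ÷ (4184 J/kcal) = 0.00434042 kcal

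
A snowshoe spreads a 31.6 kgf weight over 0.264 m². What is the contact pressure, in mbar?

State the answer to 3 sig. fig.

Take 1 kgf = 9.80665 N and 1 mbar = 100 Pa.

31.6 kgf × 9.80665 = 309.89 N
P = F / A = 309.89 N / 0.264 m² = 1173.83 Pa
1173.83 Pa ÷ (100 Pa/mbar) = 11.7383 mbar

11.7 mbar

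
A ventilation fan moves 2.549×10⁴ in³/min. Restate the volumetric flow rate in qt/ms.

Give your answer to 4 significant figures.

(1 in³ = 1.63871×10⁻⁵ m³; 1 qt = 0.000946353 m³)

0.007356 qt/ms

2.549×10⁴ in³/min × 1.63871×10⁻⁵ m³/in³ ÷ 60 s/min = 0.00696179 m³/s
0.00696179 m³/s ÷ 0.000946353 m³/qt × 0.001 s/ms = 0.00735644 qt/ms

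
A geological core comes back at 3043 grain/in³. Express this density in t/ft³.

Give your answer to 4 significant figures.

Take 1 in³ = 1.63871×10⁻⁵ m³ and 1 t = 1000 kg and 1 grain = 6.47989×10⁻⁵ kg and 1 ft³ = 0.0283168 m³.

3043 grain/in³ × 6.47989×10⁻⁵ kg/grain ÷ 1.63871×10⁻⁵ m³/in³ = 12032.8 kg/m³
12032.8 kg/m³ ÷ 1000 kg/t × 0.0283168 m³/ft³ = 0.34073 t/ft³

0.3407 t/ft³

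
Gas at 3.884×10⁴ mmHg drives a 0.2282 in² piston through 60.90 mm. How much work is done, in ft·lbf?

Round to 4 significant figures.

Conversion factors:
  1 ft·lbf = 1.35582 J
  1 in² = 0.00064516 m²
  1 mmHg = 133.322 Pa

3.884×10⁴ mmHg → 5.17823×10⁶ Pa
0.2282 in² → 1.47226×10⁻⁴ m²
F = P × A = 5.17823×10⁶ × 1.47226×10⁻⁴ = 762.37 N
60.90 mm → 0.0609 m
W = F × d = 762.37 × 0.0609 = 46.4283 J
In ft·lbf: 46.4283 / 1.35582 = 34.2437 ft·lbf

34.24 ft·lbf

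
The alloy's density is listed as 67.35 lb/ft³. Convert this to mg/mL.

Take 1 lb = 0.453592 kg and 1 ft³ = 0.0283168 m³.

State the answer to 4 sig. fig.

1079 mg/mL

67.35 lb/ft³ × 0.453592 kg/lb ÷ 0.0283168 m³/ft³ = 1078.84 kg/m³
1078.84 kg/m³ ÷ 10⁻⁶ kg/mg × 10⁻⁶ m³/mL = 1078.84 mg/mL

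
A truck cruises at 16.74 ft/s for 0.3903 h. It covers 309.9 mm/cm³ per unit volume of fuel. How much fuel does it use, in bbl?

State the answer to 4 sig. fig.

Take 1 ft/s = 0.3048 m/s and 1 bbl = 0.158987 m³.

16.74 ft/s → 5.10235 m/s
0.3903 h → 1405.08 s
d = v × t = 5.10235 × 1405.08 = 7169.21 m
309.9 mm/cm³ → 309900 m/m³
V = d / (distance per unit fuel) = 7169.21 / 309900 = 0.0231339 m³
In bbl: 0.0231339 / 0.158987 = 0.145508 bbl

0.1455 bbl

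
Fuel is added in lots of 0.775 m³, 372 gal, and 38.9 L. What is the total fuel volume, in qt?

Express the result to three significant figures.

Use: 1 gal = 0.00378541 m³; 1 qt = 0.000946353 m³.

0.775 m³ (already m³)
372 gal × 0.00378541 → 1.40817 m³
38.9 L × 0.001 → 0.0389 m³
Combined: 0.775 + 1.40817 + 0.0389 = 2.22207 m³
In qt: 2.22207 / 0.000946353 = 2348.04 qt

2350 qt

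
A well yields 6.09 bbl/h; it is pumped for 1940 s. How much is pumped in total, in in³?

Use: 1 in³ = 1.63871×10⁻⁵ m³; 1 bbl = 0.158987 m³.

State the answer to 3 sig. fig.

6.09 bbl/h → 2.68953×10⁻⁴ m³/s
V = Q × t = 2.68953×10⁻⁴ × 1940 = 0.521769 m³
In in³: 0.521769 / 1.63871×10⁻⁵ = 31840.2 in³

3.18×10⁴ in³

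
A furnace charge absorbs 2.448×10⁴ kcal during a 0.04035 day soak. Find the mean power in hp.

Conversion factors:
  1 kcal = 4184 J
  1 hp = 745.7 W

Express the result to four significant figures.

39.40 hp

2.448×10⁴ kcal × 4184 → 1.02424×10⁸ J
0.04035 day × 86400 → 3486.24 s
P = E / t = 1.02424×10⁸ J / 3486.24 s = 29379.5 W
29379.5 W ÷ (745.7 W/hp) = 39.3986 hp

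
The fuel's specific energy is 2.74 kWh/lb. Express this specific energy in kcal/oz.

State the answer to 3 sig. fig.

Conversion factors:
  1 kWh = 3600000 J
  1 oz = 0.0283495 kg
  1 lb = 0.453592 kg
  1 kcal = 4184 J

2.74 kWh/lb × 3600000 J/kWh ÷ 0.453592 kg/lb = 2.17464×10⁷ J/kg
2.17464×10⁷ J/kg ÷ 4184 J/kcal × 0.0283495 kg/oz = 147.347 kcal/oz

147 kcal/oz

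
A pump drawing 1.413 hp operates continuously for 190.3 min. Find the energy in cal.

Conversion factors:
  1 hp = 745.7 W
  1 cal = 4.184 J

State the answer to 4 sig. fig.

1.413 hp × 745.7 → 1053.67 W
190.3 min × 60 → 11418 s
E = P × t = 1053.67 W × 11418 s = 1.20308×10⁷ J
1.20308×10⁷ J ÷ (4.184 J/cal) = 2.87543×10⁶ cal

2.875×10⁶ cal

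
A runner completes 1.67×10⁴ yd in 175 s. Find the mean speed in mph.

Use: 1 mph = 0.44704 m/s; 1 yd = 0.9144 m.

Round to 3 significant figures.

1.67×10⁴ yd × 0.9144 = 15270.5 m
v = d / t = 15270.5 m / 175 s = 87.26 m/s
87.26 m/s ÷ (0.44704 m/s/mph) = 195.195 mph

195 mph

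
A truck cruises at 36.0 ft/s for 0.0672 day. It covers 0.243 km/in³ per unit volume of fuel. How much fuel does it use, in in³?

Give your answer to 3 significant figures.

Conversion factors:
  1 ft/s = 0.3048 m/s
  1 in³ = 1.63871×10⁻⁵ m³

262 in³

36.0 ft/s → 10.9728 m/s
0.0672 day → 5806.08 s
d = v × t = 10.9728 × 5806.08 = 63709 m
0.243 km/in³ → 1.48287×10⁷ m/m³
V = d / (distance per unit fuel) = 63709 / 1.48287×10⁷ = 0.00429633 m³
In in³: 0.00429633 / 1.63871×10⁻⁵ = 262.178 in³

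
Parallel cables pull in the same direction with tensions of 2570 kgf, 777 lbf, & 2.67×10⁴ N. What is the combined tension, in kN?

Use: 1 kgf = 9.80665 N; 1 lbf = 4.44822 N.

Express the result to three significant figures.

2570 kgf × 9.80665 = 25203.1 N
777 lbf × 4.44822 = 3456.27 N
2.67×10⁴ N (already N)
Combined: 25203.1 + 3456.27 + 26700 = 55359.4 N
In kN: 55359.4 / 1000 = 55.3594 kN

55.4 kN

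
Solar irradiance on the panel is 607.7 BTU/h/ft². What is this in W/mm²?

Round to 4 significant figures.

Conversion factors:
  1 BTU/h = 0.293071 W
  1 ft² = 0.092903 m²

0.001917 W/mm²

607.7 BTU/h/ft² × 0.293071 W/BTU/h ÷ 0.092903 m²/ft² = 1917.05 W/m²
1917.05 W/m² × 10⁻⁶ m²/mm² = 0.00191705 W/mm²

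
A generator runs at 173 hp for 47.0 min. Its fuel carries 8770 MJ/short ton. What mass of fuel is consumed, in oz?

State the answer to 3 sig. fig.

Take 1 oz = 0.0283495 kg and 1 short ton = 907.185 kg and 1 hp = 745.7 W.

173 hp → 129006 W
47.0 min → 2820 s
E = P × t = 129006 × 2820 = 3.63797×10⁸ J
8770 MJ/short ton → 9.66727×10⁶ J/kg
m = E / e_s = 3.63797×10⁸ / 9.66727×10⁶ = 37.6318 kg
In oz: 37.6318 / 0.0283495 = 1327.42 oz

1330 oz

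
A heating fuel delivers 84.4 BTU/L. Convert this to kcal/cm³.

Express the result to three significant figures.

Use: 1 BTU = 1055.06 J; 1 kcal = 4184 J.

0.0213 kcal/cm³

84.4 BTU/L × 1055.06 J/BTU ÷ 0.001 m³/L = 8.90471×10⁷ J/m³
8.90471×10⁷ J/m³ ÷ 4184 J/kcal × 10⁻⁶ m³/cm³ = 0.0212828 kcal/cm³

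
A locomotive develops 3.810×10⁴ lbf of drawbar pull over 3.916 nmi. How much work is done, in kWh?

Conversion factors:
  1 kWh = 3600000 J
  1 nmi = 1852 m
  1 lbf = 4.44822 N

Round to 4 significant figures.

3.810×10⁴ lbf × 4.44822 = 169477 N
3.916 nmi × 1852 = 7252.43 m
W = F × d = 169477 N × 7252.43 m = 1.22912×10⁹ J
1.22912×10⁹ J ÷ (3600000 J/kWh) = 341.422 kWh

341.4 kWh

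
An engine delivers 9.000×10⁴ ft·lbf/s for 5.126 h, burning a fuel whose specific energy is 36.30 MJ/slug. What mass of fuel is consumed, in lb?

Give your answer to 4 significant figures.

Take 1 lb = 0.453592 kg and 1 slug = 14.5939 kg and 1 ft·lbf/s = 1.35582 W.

1996 lb

9.000×10⁴ ft·lbf/s → 122024 W
5.126 h → 18453.6 s
E = P × t = 122024 × 18453.6 = 2.25178×10⁹ J
36.30 MJ/slug → 2.48734×10⁶ J/kg
m = E / e_s = 2.25178×10⁹ / 2.48734×10⁶ = 905.296 kg
In lb: 905.296 / 0.453592 = 1995.84 lb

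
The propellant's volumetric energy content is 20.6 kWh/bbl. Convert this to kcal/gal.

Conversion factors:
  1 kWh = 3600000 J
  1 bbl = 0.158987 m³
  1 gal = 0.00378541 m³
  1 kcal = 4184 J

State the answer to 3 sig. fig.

422 kcal/gal

20.6 kWh/bbl × 3600000 J/kWh ÷ 0.158987 m³/bbl = 4.66453×10⁸ J/m³
4.66453×10⁸ J/m³ ÷ 4184 J/kcal × 0.00378541 m³/gal = 422.016 kcal/gal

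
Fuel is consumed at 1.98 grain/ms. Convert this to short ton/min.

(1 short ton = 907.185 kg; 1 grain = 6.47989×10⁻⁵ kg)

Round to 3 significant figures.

0.00849 short ton/min

1.98 grain/ms × 6.47989×10⁻⁵ kg/grain ÷ 0.001 s/ms = 0.128302 kg/s
0.128302 kg/s ÷ 907.185 kg/short ton × 60 s/min = 0.00848572 short ton/min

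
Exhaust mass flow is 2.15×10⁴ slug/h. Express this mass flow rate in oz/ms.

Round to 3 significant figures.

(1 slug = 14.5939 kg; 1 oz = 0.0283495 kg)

2.15×10⁴ slug/h × 14.5939 kg/slug ÷ 3600 s/h = 87.158 kg/s
87.158 kg/s ÷ 0.0283495 kg/oz × 0.001 s/ms = 3.07441 oz/ms

3.07 oz/ms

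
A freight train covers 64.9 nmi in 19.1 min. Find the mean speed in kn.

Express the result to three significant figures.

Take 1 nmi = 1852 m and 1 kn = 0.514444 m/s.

64.9 nmi × 1852 = 120195 m
19.1 min × 60 = 1146 s
v = d / t = 120195 m / 1146 s = 104.882 m/s
104.882 m/s ÷ (0.514444 m/s/kn) = 203.874 kn

204 kn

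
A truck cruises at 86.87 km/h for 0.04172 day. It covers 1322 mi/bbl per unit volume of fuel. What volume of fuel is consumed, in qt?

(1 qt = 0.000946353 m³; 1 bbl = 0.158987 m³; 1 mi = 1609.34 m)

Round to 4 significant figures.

6.868 qt

86.87 km/h → 24.1306 m/s
0.04172 day → 3604.61 s
d = v × t = 24.1306 × 3604.61 = 86981.4 m
1322 mi/bbl → 1.33819×10⁷ m/m³
V = d / (distance per unit fuel) = 86981.4 / 1.33819×10⁷ = 0.00649993 m³
In qt: 0.00649993 / 0.000946353 = 6.8684 qt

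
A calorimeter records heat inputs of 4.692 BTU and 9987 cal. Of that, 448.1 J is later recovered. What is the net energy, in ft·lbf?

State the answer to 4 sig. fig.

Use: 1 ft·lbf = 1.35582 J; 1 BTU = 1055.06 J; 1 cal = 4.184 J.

3.414×10⁴ ft·lbf

4.692 BTU × 1055.06 = 4950.34 J
9987 cal × 4.184 = 41785.6 J
448.1 J (already J)
Sum: 4950.34 + 41785.6 − 448.1 = 46287.8 J
In ft·lbf: 46287.8 / 1.35582 = 34140.1 ft·lbf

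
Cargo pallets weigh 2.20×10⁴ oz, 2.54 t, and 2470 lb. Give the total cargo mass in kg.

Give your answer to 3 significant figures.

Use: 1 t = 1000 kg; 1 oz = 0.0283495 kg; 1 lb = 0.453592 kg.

2.20×10⁴ oz × 0.0283495 = 623.689 kg
2.54 t × 1000 = 2540 kg
2470 lb × 0.453592 = 1120.37 kg
Sum: 623.689 + 2540 + 1120.37 = 4284.06 kg

4280 kg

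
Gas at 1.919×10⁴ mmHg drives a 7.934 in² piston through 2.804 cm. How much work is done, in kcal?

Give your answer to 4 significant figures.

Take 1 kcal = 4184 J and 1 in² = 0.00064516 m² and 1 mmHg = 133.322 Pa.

0.08777 kcal

1.919×10⁴ mmHg → 2.55845×10⁶ Pa
7.934 in² → 0.0051187 m²
F = P × A = 2.55845×10⁶ × 0.0051187 = 13095.9 N
2.804 cm → 0.02804 m
W = F × d = 13095.9 × 0.02804 = 367.209 J
In kcal: 367.209 / 4184 = 0.0877651 kcal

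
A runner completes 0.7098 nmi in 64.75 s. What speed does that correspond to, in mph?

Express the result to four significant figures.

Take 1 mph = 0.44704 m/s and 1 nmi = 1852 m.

0.7098 nmi × 1852 = 1314.55 m
v = d / t = 1314.55 m / 64.75 s = 20.3019 m/s
20.3019 m/s ÷ (0.44704 m/s/mph) = 45.4141 mph

45.41 mph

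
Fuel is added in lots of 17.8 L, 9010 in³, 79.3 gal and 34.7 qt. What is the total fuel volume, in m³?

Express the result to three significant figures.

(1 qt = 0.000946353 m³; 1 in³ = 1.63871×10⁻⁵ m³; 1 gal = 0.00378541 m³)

17.8 L × 0.001 → 0.0178 m³
9010 in³ × 1.63871×10⁻⁵ → 0.147648 m³
79.3 gal × 0.00378541 → 0.300183 m³
34.7 qt × 0.000946353 → 0.0328384 m³
Combined: 0.0178 + 0.147648 + 0.300183 + 0.0328384 = 0.498469 m³

0.498 m³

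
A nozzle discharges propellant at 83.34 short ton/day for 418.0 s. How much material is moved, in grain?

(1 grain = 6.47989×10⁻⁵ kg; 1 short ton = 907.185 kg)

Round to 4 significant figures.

5.645×10⁶ grain

83.34 short ton/day → 0.875056 kg/s
m = ṁ × t = 0.875056 × 418 = 365.773 kg
In grain: 365.773 / 6.47989×10⁻⁵ = 5.64474×10⁶ grain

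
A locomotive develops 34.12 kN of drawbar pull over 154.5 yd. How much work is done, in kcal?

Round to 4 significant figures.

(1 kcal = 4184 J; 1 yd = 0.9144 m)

34.12 kN × 1000 → 34120 N
154.5 yd × 0.9144 → 141.275 m
W = F × d = 34120 N × 141.275 m = 4.8203×10⁶ J
4.8203×10⁶ J ÷ (4184 J/kcal) = 1152.08 kcal

1152 kcal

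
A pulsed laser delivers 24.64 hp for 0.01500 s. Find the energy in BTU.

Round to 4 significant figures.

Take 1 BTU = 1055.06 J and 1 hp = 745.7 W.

0.2612 BTU

24.64 hp × 745.7 → 18374 W
E = P × t = 18374 W × 0.015 s = 275.61 J
275.61 J ÷ (1055.06 J/BTU) = 0.261227 BTU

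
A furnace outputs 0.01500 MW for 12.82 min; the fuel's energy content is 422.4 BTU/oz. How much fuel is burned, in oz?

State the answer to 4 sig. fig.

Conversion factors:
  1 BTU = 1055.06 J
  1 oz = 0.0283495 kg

0.01500 MW → 15000 W
12.82 min → 769.2 s
E = P × t = 15000 × 769.2 = 1.1538×10⁷ J
422.4 BTU/oz → 1.57201×10⁷ J/kg
m = E / e_s = 1.1538×10⁷ / 1.57201×10⁷ = 0.733965 kg
In oz: 0.733965 / 0.0283495 = 25.8899 oz

25.89 oz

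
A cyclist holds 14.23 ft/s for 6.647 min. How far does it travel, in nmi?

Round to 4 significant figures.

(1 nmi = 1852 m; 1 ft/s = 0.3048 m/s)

14.23 ft/s × 0.3048 → 4.3373 m/s
6.647 min × 60 → 398.82 s
d = v × t = 4.3373 m/s × 398.82 s = 1729.8 m
1729.8 m ÷ (1852 m/nmi) = 0.934017 nmi

0.9340 nmi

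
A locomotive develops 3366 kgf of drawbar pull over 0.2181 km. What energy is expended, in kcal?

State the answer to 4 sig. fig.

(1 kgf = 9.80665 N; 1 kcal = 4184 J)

1721 kcal

3366 kgf × 9.80665 → 33009.2 N
0.2181 km × 1000 → 218.1 m
W = F × d = 33009.2 N × 218.1 m = 7.19931×10⁶ J
7.19931×10⁶ J ÷ (4184 J/kcal) = 1720.68 kcal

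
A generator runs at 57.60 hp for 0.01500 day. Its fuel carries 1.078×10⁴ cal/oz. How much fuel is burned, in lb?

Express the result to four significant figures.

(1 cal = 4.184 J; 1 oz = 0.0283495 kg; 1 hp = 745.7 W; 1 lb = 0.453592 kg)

57.60 hp → 42952.3 W
0.01500 day → 1296 s
E = P × t = 42952.3 × 1296 = 5.56662×10⁷ J
1.078×10⁴ cal/oz → 1.59098×10⁶ J/kg
m = E / e_s = 5.56662×10⁷ / 1.59098×10⁶ = 34.9886 kg
In lb: 34.9886 / 0.453592 = 77.1367 lb

77.14 lb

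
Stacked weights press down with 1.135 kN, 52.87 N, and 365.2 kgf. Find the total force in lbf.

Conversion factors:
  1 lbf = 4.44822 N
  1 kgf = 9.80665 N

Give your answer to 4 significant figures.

1.135 kN × 1000 = 1135 N
52.87 N (already N)
365.2 kgf × 9.80665 = 3581.39 N
Sum: 1135 + 52.87 + 3581.39 = 4769.26 N
In lbf: 4769.26 / 4.44822 = 1072.17 lbf

1072 lbf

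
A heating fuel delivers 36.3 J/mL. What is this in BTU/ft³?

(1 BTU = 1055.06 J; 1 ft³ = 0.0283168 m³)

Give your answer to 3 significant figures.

36.3 J/mL ÷ 10⁻⁶ m³/mL = 3.63×10⁷ J/m³
3.63×10⁷ J/m³ ÷ 1055.06 J/BTU × 0.0283168 m³/ft³ = 974.257 BTU/ft³

974 BTU/ft³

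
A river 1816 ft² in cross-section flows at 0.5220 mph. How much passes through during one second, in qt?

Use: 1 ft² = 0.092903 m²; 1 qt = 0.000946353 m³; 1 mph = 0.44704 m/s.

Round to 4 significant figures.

4.160×10⁴ qt

0.5220 mph × 0.44704 = 0.233355 m/s
1816 ft² × 0.092903 = 168.712 m²
V = v × A × t = 0.233355 m/s × 168.712 m² × 1 s = 39.3698 m³
39.3698 m³ ÷ (0.000946353 m³/qt) = 41601.6 qt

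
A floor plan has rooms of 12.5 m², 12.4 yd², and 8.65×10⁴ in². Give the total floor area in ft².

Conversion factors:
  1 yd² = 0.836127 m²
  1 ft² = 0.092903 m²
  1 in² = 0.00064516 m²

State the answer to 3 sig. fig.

847 ft²

12.5 m² (already m²)
12.4 yd² × 0.836127 → 10.368 m²
8.65×10⁴ in² × 0.00064516 → 55.8063 m²
Combined: 12.5 + 10.368 + 55.8063 = 78.6743 m²
In ft²: 78.6743 / 0.092903 = 846.843 ft²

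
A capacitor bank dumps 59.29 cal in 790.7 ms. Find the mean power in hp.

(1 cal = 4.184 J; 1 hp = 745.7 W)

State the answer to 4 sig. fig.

0.4207 hp

59.29 cal × 4.184 = 248.069 J
790.7 ms × 0.001 = 0.7907 s
P = E / t = 248.069 J / 0.7907 s = 313.733 W
313.733 W ÷ (745.7 W/hp) = 0.420723 hp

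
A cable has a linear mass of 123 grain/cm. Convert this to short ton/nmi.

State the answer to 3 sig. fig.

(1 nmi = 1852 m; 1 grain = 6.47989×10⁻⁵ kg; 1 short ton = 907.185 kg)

1.63 short ton/nmi

123 grain/cm × 6.47989×10⁻⁵ kg/grain ÷ 0.01 m/cm = 0.797026 kg/m
0.797026 kg/m ÷ 907.185 kg/short ton × 1852 m/nmi = 1.62711 short ton/nmi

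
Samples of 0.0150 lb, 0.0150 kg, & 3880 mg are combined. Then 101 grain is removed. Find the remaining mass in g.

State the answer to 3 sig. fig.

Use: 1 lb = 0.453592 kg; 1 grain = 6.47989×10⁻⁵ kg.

19.1 g

0.0150 lb × 0.453592 = 0.00680388 kg
0.0150 kg (already kg)
3880 mg × 10⁻⁶ = 0.00388 kg
101 grain × 6.47989×10⁻⁵ = 0.00654469 kg
Sum: 0.00680388 + 0.015 + 0.00388 − 0.00654469 = 0.0191392 kg
In g: 0.0191392 / 0.001 = 19.1392 g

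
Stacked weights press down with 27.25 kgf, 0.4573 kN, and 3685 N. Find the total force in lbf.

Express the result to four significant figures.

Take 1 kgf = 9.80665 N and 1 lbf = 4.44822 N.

27.25 kgf × 9.80665 = 267.231 N
0.4573 kN × 1000 = 457.3 N
3685 N (already N)
Total: 267.231 + 457.3 + 3685 = 4409.53 N
In lbf: 4409.53 / 4.44822 = 991.302 lbf

991.3 lbf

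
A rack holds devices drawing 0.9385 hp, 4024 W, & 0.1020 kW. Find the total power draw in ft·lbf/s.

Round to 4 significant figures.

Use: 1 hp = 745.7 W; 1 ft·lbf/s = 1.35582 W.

3559 ft·lbf/s

0.9385 hp × 745.7 = 699.839 W
4024 W (already W)
0.1020 kW × 1000 = 102 W
Sum: 699.839 + 4024 + 102 = 4825.84 W
In ft·lbf/s: 4825.84 / 1.35582 = 3559.35 ft·lbf/s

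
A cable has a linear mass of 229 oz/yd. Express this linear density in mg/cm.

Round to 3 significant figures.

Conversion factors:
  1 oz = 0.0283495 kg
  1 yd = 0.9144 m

229 oz/yd × 0.0283495 kg/oz ÷ 0.9144 m/yd = 7.09978 kg/m
7.09978 kg/m ÷ 10⁻⁶ kg/mg × 0.01 m/cm = 70997.8 mg/cm

7.10×10⁴ mg/cm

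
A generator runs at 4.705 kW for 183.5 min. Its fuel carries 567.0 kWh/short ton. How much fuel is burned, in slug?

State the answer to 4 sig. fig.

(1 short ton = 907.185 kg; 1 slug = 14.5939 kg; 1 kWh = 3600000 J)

4.705 kW → 4705 W
183.5 min → 11010 s
E = P × t = 4705 × 11010 = 5.1802×10⁷ J
567.0 kWh/short ton → 2.25004×10⁶ J/kg
m = E / e_s = 5.1802×10⁷ / 2.25004×10⁶ = 23.0227 kg
In slug: 23.0227 / 14.5939 = 1.57756 slug

1.578 slug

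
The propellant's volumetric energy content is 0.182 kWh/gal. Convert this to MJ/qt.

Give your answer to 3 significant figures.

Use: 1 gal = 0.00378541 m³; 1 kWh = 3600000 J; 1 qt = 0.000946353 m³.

0.182 kWh/gal × 3600000 J/kWh ÷ 0.00378541 m³/gal = 1.73086×10⁸ J/m³
1.73086×10⁸ J/m³ ÷ 1000000 J/MJ × 0.000946353 m³/qt = 0.1638 MJ/qt

0.164 MJ/qt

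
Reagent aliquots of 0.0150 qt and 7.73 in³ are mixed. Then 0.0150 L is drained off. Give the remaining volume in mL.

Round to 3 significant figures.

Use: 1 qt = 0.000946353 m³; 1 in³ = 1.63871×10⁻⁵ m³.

126 mL

0.0150 qt × 0.000946353 → 1.41953×10⁻⁵ m³
7.73 in³ × 1.63871×10⁻⁵ → 1.26672×10⁻⁴ m³
0.0150 L × 0.001 → 1.5×10⁻⁵ m³
Net: 1.41953×10⁻⁵ + 1.26672×10⁻⁴ − 1.5×10⁻⁵ = 1.25867×10⁻⁴ m³
In mL: 1.25867×10⁻⁴ / 10⁻⁶ = 125.867 mL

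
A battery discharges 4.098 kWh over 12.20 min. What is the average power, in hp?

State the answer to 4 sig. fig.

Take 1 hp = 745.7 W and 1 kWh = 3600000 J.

27.03 hp

4.098 kWh × 3600000 → 1.47528×10⁷ J
12.20 min × 60 → 732 s
P = E / t = 1.47528×10⁷ J / 732 s = 20154.1 W
20154.1 W ÷ (745.7 W/hp) = 27.0271 hp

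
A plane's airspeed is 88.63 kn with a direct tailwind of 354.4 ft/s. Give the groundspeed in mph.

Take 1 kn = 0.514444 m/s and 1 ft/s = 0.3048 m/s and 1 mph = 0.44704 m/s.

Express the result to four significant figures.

88.63 kn × 0.514444 = 45.5952 m/s
354.4 ft/s × 0.3048 = 108.021 m/s
Sum: 45.5952 + 108.021 = 153.616 m/s
In mph: 153.616 / 0.44704 = 343.629 mph

343.6 mph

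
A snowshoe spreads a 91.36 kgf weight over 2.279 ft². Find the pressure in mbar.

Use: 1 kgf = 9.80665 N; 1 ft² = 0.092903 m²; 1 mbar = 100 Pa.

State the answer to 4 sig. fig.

42.32 mbar

91.36 kgf × 9.80665 = 895.936 N
2.279 ft² × 0.092903 = 0.211726 m²
P = F / A = 895.936 N / 0.211726 m² = 4231.58 Pa
4231.58 Pa ÷ (100 Pa/mbar) = 42.3158 mbar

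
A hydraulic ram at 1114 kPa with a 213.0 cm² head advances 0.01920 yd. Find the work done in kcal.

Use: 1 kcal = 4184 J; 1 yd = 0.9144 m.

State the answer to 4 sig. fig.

1114 kPa → 1.114×10⁶ Pa
213.0 cm² → 0.0213 m²
F = P × A = 1.114×10⁶ × 0.0213 = 23728.2 N
0.01920 yd → 0.0175565 m
W = F × d = 23728.2 × 0.0175565 = 416.584 J
In kcal: 416.584 / 4184 = 0.099566 kcal

0.09957 kcal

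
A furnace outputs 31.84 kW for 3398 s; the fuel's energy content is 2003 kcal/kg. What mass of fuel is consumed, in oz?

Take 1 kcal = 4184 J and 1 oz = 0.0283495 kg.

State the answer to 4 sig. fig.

31.84 kW → 31840 W
E = P × t = 31840 × 3398 = 1.08192×10⁸ J
2003 kcal/kg → 8.38055×10⁶ J/kg
m = E / e_s = 1.08192×10⁸ / 8.38055×10⁶ = 12.9099 kg
In oz: 12.9099 / 0.0283495 = 455.384 oz

455.4 oz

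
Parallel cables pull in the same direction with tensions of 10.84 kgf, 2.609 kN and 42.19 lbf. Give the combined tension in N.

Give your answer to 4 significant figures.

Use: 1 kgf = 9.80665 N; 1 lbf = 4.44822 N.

10.84 kgf × 9.80665 = 106.304 N
2.609 kN × 1000 = 2609 N
42.19 lbf × 4.44822 = 187.67 N
Sum: 106.304 + 2609 + 187.67 = 2902.97 N

2903 N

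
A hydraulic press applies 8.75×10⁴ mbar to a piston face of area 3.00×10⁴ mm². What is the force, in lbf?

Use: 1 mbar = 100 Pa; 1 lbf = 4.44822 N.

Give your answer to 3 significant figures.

5.90×10⁴ lbf

8.75×10⁴ mbar × 100 = 8.75×10⁶ Pa
3.00×10⁴ mm² × 10⁻⁶ = 0.03 m²
F = P × A = 8.75×10⁶ Pa × 0.03 m² = 262500 N
262500 N ÷ (4.44822 N/lbf) = 59012.4 lbf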